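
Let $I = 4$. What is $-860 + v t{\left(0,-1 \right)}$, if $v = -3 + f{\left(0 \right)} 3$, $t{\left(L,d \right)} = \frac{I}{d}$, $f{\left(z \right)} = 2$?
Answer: $-872$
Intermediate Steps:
$t{\left(L,d \right)} = \frac{4}{d}$
$v = 3$ ($v = -3 + 2 \cdot 3 = -3 + 6 = 3$)
$-860 + v t{\left(0,-1 \right)} = -860 + 3 \frac{4}{-1} = -860 + 3 \cdot 4 \left(-1\right) = -860 + 3 \left(-4\right) = -860 - 12 = -872$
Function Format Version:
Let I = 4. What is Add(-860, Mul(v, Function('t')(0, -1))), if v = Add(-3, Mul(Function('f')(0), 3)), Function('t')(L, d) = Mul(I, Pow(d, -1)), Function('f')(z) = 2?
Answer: -872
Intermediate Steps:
Function('t')(L, d) = Mul(4, Pow(d, -1))
v = 3 (v = Add(-3, Mul(2, 3)) = Add(-3, 6) = 3)
Add(-860, Mul(v, Function('t')(0, -1))) = Add(-860, Mul(3, Mul(4, Pow(-1, -1)))) = Add(-860, Mul(3, Mul(4, -1))) = Add(-860, Mul(3, -4)) = Add(-860, -12) = -872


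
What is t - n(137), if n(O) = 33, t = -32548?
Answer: -32581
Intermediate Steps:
t - n(137) = -32548 - 1*33 = -32548 - 33 = -32581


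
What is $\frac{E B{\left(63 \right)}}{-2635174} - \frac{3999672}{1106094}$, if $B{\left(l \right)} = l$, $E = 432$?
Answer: $- \frac{880827926436}{242895845863} \approx -3.6264$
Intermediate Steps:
$\frac{E B{\left(63 \right)}}{-2635174} - \frac{3999672}{1106094} = \frac{432 \cdot 63}{-2635174} - \frac{3999672}{1106094} = 27216 \left(- \frac{1}{2635174}\right) - \frac{666612}{184349} = - \frac{13608}{1317587} - \frac{666612}{184349} = - \frac{880827926436}{242895845863}$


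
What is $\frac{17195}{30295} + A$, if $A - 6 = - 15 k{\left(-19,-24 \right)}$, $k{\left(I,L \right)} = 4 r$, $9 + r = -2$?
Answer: $\frac{4038733}{6059} \approx 666.57$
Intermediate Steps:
$r = -11$ ($r = -9 - 2 = -11$)
$k{\left(I,L \right)} = -44$ ($k{\left(I,L \right)} = 4 \left(-11\right) = -44$)
$A = 666$ ($A = 6 - -660 = 6 + 660 = 666$)
$\frac{17195}{30295} + A = \frac{17195}{30295} + 666 = 17195 \cdot \frac{1}{30295} + 666 = \frac{3439}{6059} + 666 = \frac{4038733}{6059}$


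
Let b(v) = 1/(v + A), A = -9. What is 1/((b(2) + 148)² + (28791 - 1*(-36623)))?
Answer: 49/4276511 ≈ 1.1458e-5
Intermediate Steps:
b(v) = 1/(-9 + v) (b(v) = 1/(v - 9) = 1/(-9 + v))
1/((b(2) + 148)² + (28791 - 1*(-36623))) = 1/((1/(-9 + 2) + 148)² + (28791 - 1*(-36623))) = 1/((1/(-7) + 148)² + (28791 + 36623)) = 1/((-⅐ + 148)² + 65414) = 1/((1035/7)² + 65414) = 1/(1071225/49 + 65414) = 1/(4276511/49) = 49/4276511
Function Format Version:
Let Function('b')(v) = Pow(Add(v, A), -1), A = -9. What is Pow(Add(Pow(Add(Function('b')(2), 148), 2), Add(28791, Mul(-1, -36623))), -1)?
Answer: Rational(49, 4276511) ≈ 1.1458e-5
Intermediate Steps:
Function('b')(v) = Pow(Add(-9, v), -1) (Function('b')(v) = Pow(Add(v, -9), -1) = Pow(Add(-9, v), -1))
Pow(Add(Pow(Add(Function('b')(2), 148), 2), Add(28791, Mul(-1, -36623))), -1) = Pow(Add(Pow(Add(Pow(Add(-9, 2), -1), 148), 2), Add(28791, Mul(-1, -36623))), -1) = Pow(Add(Pow(Add(Pow(-7, -1), 148), 2), Add(28791, 36623)), -1) = Pow(Add(Pow(Add(Rational(-1, 7), 148), 2), 65414), -1) = Pow(Add(Pow(Rational(1035, 7), 2), 65414), -1) = Pow(Add(Rational(1071225, 49), 65414), -1) = Pow(Rational(4276511, 49), -1) = Rational(49, 4276511)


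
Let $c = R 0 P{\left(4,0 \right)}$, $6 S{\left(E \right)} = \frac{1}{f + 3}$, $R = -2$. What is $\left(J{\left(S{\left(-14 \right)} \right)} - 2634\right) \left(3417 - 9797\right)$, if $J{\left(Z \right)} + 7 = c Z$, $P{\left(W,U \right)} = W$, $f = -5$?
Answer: $16849580$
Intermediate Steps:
$S{\left(E \right)} = - \frac{1}{12}$ ($S{\left(E \right)} = \frac{1}{6 \left(-5 + 3\right)} = \frac{1}{6 \left(-2\right)} = \frac{1}{6} \left(- \frac{1}{2}\right) = - \frac{1}{12}$)
$c = 0$ ($c = \left(-2\right) 0 \cdot 4 = 0 \cdot 4 = 0$)
$J{\left(Z \right)} = -7$ ($J{\left(Z \right)} = -7 + 0 Z = -7 + 0 = -7$)
$\left(J{\left(S{\left(-14 \right)} \right)} - 2634\right) \left(3417 - 9797\right) = \left(-7 - 2634\right) \left(3417 - 9797\right) = \left(-2641\right) \left(-6380\right) = 16849580$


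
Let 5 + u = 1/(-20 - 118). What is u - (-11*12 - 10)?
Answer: 18905/138 ≈ 136.99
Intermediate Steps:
u = -691/138 (u = -5 + 1/(-20 - 118) = -5 + 1/(-138) = -5 - 1/138 = -691/138 ≈ -5.0072)
u - (-11*12 - 10) = -691/138 - (-11*12 - 10) = -691/138 - (-132 - 10) = -691/138 - 1*(-142) = -691/138 + 142 = 18905/138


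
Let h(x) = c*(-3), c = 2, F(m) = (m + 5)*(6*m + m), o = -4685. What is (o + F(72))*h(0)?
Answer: -204738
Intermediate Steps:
F(m) = 7*m*(5 + m) (F(m) = (5 + m)*(7*m) = 7*m*(5 + m))
h(x) = -6 (h(x) = 2*(-3) = -6)
(o + F(72))*h(0) = (-4685 + 7*72*(5 + 72))*(-6) = (-4685 + 7*72*77)*(-6) = (-4685 + 38808)*(-6) = 34123*(-6) = -204738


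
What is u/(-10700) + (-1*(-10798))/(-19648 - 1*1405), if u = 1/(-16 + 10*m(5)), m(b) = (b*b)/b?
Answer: -3928333453/7659081400 ≈ -0.51290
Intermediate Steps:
m(b) = b (m(b) = b**2/b = b)
u = 1/34 (u = 1/(-16 + 10*5) = 1/(-16 + 50) = 1/34 ≈ 0.029412)
u/(-10700) + (-1*(-10798))/(-19648 - 1*1405) = (1/34)/(-10700) + (-1*(-10798))/(-19648 - 1*1405) = (1/34)*(-1/10700) + 10798/(-19648 - 1405) = -1/363800 + 10798/(-21053) = -1/363800 + 10798*(-1/21053) = -1/363800 - 10798/21053 = -3928333453/7659081400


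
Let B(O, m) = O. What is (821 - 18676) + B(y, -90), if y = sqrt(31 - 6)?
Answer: -17850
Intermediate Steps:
y = 5 (y = sqrt(25) = 5)
(821 - 18676) + B(y, -90) = (821 - 18676) + 5 = -17855 + 5 = -17850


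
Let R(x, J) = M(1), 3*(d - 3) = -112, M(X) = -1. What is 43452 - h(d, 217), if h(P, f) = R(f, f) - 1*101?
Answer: 43554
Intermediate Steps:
d = -103/3 (d = 3 + (1/3)*(-112) = 3 - 112/3 = -103/3 ≈ -34.333)
R(x, J) = -1
h(P, f) = -102 (h(P, f) = -1 - 1*101 = -1 - 101 = -102)
43452 - h(d, 217) = 43452 - 1*(-102) = 43452 + 102 = 43554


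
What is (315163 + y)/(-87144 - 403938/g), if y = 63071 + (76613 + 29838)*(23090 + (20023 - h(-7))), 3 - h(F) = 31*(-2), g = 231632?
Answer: -530770932229712/10092871473 ≈ -52589.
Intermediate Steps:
h(F) = 65 (h(F) = 3 - 31*(-2) = 3 - 1*(-62) = 3 + 62 = 65)
y = 4582565719 (y = 63071 + (76613 + 29838)*(23090 + (20023 - 1*65)) = 63071 + 106451*(23090 + (20023 - 65)) = 63071 + 106451*(23090 + 19958) = 63071 + 106451*43048 = 63071 + 4582502648 = 4582565719)
(315163 + y)/(-87144 - 403938/g) = (315163 + 4582565719)/(-87144 - 403938/231632) = 4582880882/(-87144 - 403938*1/231632) = 4582880882/(-87144 - 201969/115816) = 4582880882/(-10092871473/115816) = 4582880882*(-115816/10092871473) = -530770932229712/10092871473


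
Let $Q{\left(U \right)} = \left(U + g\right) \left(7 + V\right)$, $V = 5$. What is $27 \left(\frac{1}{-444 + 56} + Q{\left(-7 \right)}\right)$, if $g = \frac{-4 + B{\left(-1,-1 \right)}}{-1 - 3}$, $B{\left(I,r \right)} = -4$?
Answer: $- \frac{628587}{388} \approx -1620.1$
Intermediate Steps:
$g = 2$ ($g = \frac{-4 - 4}{-1 - 3} = - \frac{8}{-4} = \left(-8\right) \left(- \frac{1}{4}\right) = 2$)
$Q{\left(U \right)} = 24 + 12 U$ ($Q{\left(U \right)} = \left(U + 2\right) \left(7 + 5\right) = \left(2 + U\right) 12 = 24 + 12 U$)
$27 \left(\frac{1}{-444 + 56} + Q{\left(-7 \right)}\right) = 27 \left(\frac{1}{-444 + 56} + \left(24 + 12 \left(-7\right)\right)\right) = 27 \left(\frac{1}{-388} + \left(24 - 84\right)\right) = 27 \left(- \frac{1}{388} - 60\right) = 27 \left(- \frac{23281}{388}\right) = - \frac{628587}{388}$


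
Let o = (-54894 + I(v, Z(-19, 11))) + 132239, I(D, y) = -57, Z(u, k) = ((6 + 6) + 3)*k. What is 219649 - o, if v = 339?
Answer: 142361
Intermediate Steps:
Z(u, k) = 15*k (Z(u, k) = (12 + 3)*k = 15*k)
o = 77288 (o = (-54894 - 57) + 132239 = -54951 + 132239 = 77288)
219649 - o = 219649 - 1*77288 = 219649 - 77288 = 142361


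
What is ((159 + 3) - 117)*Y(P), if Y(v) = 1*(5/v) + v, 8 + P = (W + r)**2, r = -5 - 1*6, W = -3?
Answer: 1590705/188 ≈ 8461.2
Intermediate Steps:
r = -11 (r = -5 - 6 = -11)
P = 188 (P = -8 + (-3 - 11)**2 = -8 + (-14)**2 = -8 + 196 = 188)
Y(v) = v + 5/v (Y(v) = 5/v + v = v + 5/v)
((159 + 3) - 117)*Y(P) = ((159 + 3) - 117)*(188 + 5/188) = (162 - 117)*(188 + 5*(1/188)) = 45*(188 + 5/188) = 45*(35349/188) = 1590705/188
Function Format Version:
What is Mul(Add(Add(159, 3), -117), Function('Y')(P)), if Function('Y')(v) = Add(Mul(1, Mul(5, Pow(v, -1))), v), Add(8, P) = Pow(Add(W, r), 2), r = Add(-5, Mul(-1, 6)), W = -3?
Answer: Rational(1590705, 188) ≈ 8461.2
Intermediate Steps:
r = -11 (r = Add(-5, -6) = -11)
P = 188 (P = Add(-8, Pow(Add(-3, -11), 2)) = Add(-8, Pow(-14, 2)) = Add(-8, 196) = 188)
Function('Y')(v) = Add(v, Mul(5, Pow(v, -1))) (Function('Y')(v) = Add(Mul(5, Pow(v, -1)), v) = Add(v, Mul(5, Pow(v, -1))))
Mul(Add(Add(159, 3), -117), Function('Y')(P)) = Mul(Add(Add(159, 3), -117), Add(188, Mul(5, Pow(188, -1)))) = Mul(Add(162, -117), Add(188, Mul(5, Rational(1, 188)))) = Mul(45, Add(188, Rational(5, 188))) = Mul(45, Rational(35349, 188)) = Rational(1590705, 188)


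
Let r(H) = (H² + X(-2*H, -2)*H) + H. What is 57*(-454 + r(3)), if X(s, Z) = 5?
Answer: -24339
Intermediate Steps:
r(H) = H² + 6*H (r(H) = (H² + 5*H) + H = H² + 6*H)
57*(-454 + r(3)) = 57*(-454 + 3*(6 + 3)) = 57*(-454 + 3*9) = 57*(-454 + 27) = 57*(-427) = -24339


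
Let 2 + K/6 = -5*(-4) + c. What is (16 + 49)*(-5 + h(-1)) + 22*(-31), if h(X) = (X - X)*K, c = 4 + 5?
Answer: -1007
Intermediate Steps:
c = 9
K = 162 (K = -12 + 6*(-5*(-4) + 9) = -12 + 6*(20 + 9) = -12 + 6*29 = -12 + 174 = 162)
h(X) = 0 (h(X) = (X - X)*162 = 0*162 = 0)
(16 + 49)*(-5 + h(-1)) + 22*(-31) = (16 + 49)*(-5 + 0) + 22*(-31) = 65*(-5) - 682 = -325 - 682 = -1007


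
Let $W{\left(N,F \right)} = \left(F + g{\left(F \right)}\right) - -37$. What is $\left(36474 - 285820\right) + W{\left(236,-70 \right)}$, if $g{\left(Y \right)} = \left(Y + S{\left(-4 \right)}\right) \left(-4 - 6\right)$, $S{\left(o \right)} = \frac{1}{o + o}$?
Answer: $- \frac{994711}{4} \approx -2.4868 \cdot 10^{5}$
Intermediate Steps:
$S{\left(o \right)} = \frac{1}{2 o}$
$g{\left(Y \right)} = \frac{5}{4} - 10 Y$ ($g{\left(Y \right)} = \left(Y + \frac{1}{2 \left(-4\right)}\right) \left(-4 - 6\right) = \left(Y + \frac{1}{2} \left(- \frac{1}{4}\right)\right) \left(-10\right) = \left(Y - \frac{1}{8}\right) \left(-10\right) = \left(- \frac{1}{8} + Y\right) \left(-10\right) = \frac{5}{4} - 10 Y$)
$W{\left(N,F \right)} = \frac{153}{4} - 9 F$ ($W{\left(N,F \right)} = \left(F - \left(- \frac{5}{4} + 10 F\right)\right) - -37 = \left(\frac{5}{4} - 9 F\right) + 37 = \frac{153}{4} - 9 F$)
$\left(36474 - 285820\right) + W{\left(236,-70 \right)} = \left(36474 - 285820\right) + \left(\frac{153}{4} - -630\right) = -249346 + \left(\frac{153}{4} + 630\right) = -249346 + \frac{2673}{4} = - \frac{994711}{4}$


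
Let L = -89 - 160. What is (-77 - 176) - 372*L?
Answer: 92375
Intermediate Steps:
L = -249
(-77 - 176) - 372*L = (-77 - 176) - 372*(-249) = -253 + 92628 = 92375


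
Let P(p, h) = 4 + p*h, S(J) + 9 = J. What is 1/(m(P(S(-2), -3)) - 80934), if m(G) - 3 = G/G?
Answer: -1/80930 ≈ -1.2356e-5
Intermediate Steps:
S(J) = -9 + J
P(p, h) = 4 + h*p
m(G) = 4 (m(G) = 3 + G/G = 3 + 1 = 4)
1/(m(P(S(-2), -3)) - 80934) = 1/(4 - 80934) = 1/(-80930) = -1/80930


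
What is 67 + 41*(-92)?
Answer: -3705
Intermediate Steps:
67 + 41*(-92) = 67 - 3772 = -3705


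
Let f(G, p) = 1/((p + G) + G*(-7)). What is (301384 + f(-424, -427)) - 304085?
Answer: -5718016/2117 ≈ -2701.0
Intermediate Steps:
f(G, p) = 1/(p - 6*G) (f(G, p) = 1/((G + p) - 7*G) = 1/(p - 6*G))
(301384 + f(-424, -427)) - 304085 = (301384 + 1/(-427 - 6*(-424))) - 304085 = (301384 + 1/(-427 + 2544)) - 304085 = (301384 + 1/2117) - 304085 = 638029929/2117 - 304085 = -5718016/2117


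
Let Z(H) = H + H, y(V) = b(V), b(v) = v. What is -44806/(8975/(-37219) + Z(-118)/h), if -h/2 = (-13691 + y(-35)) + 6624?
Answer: 2960885079607/17033073 ≈ 1.7383e+5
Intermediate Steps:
y(V) = V
Z(H) = 2*H
h = 14204 (h = -2*((-13691 - 35) + 6624) = -2*(-13726 + 6624) = -2*(-7102) = 14204)
-44806/(8975/(-37219) + Z(-118)/h) = -44806/(8975/(-37219) + (2*(-118))/14204) = -44806/(8975*(-1/37219) - 236*1/14204) = -44806/(-8975/37219 - 59/3551) = -44806/(-34066146/132164669) = -44806*(-132164669/34066146) = 2960885079607/17033073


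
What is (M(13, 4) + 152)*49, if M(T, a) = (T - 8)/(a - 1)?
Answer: 22589/3 ≈ 7529.7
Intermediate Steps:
M(T, a) = (-8 + T)/(-1 + a)
(M(13, 4) + 152)*49 = ((-8 + 13)/(-1 + 4) + 152)*49 = (5/3 + 152)*49 = (461/3)*49 = 22589/3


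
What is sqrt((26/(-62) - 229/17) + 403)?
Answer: sqrt(108067147)/527 ≈ 19.726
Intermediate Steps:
sqrt((26/(-62) - 229/17) + 403) = sqrt((26*(-1/62) - 229*1/17) + 403) = sqrt((-13/31 - 229/17) + 403) = sqrt(-7320/527 + 403) = sqrt(205061/527) = sqrt(108067147)/527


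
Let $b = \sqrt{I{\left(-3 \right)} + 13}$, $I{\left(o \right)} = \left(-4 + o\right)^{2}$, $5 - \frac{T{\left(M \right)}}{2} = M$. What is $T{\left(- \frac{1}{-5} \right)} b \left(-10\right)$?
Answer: $- 96 \sqrt{62} \approx -755.9$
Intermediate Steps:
$T{\left(M \right)} = 10 - 2 M$
$b = \sqrt{62}$ ($b = \sqrt{\left(-4 - 3\right)^{2} + 13} = \sqrt{\left(-7\right)^{2} + 13} = \sqrt{49 + 13} = \sqrt{62} \approx 7.874$)
$T{\left(- \frac{1}{-5} \right)} b \left(-10\right) = \left(10 - 2 \left(- \frac{1}{-5}\right)\right) \sqrt{62} \left(-10\right) = \left(10 - 2 \left(\left(-1\right) \left(- \frac{1}{5}\right)\right)\right) \sqrt{62} \left(-10\right) = \left(10 - \frac{2}{5}\right) \sqrt{62} \left(-10\right) = \frac{48 \sqrt{62}}{5} \left(-10\right) = - 96 \sqrt{62}$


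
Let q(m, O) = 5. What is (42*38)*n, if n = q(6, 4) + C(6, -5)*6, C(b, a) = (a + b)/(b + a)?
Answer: 17556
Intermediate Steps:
C(b, a) = 1 (C(b, a) = (a + b)/(a + b) = 1)
n = 11 (n = 5 + 1*6 = 5 + 6 = 11)
(42*38)*n = (42*38)*11 = 1596*11 = 17556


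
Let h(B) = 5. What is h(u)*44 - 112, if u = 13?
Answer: 108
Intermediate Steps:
h(u)*44 - 112 = 5*44 - 112 = 220 - 112 = 108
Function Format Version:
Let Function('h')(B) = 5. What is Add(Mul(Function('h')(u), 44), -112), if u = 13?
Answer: 108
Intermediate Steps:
Add(Mul(Function('h')(u), 44), -112) = Add(Mul(5, 44), -112) = Add(220, -112) = 108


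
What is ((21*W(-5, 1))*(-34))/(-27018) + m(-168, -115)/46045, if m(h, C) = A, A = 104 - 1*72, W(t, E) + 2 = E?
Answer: -5335259/207340635 ≈ -0.025732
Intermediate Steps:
W(t, E) = -2 + E
A = 32 (A = 104 - 72 = 32)
m(h, C) = 32
((21*W(-5, 1))*(-34))/(-27018) + m(-168, -115)/46045 = ((21*(-2 + 1))*(-34))/(-27018) + 32/46045 = ((21*(-1))*(-34))*(-1/27018) + 32*(1/46045) = -21*(-34)*(-1/27018) + 32/46045 = 714*(-1/27018) + 32/46045 = -119/4503 + 32/46045 = -5335259/207340635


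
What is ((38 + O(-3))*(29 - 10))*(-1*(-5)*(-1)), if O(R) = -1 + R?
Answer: -3230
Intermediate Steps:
((38 + O(-3))*(29 - 10))*(-1*(-5)*(-1)) = ((38 + (-1 - 3))*(29 - 10))*(-1*(-5)*(-1)) = ((38 - 4)*19)*(5*(-1)) = (34*19)*(-5) = 646*(-5) = -3230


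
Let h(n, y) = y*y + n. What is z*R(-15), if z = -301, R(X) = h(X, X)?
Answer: -63210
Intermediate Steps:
h(n, y) = n + y² (h(n, y) = y² + n = n + y²)
R(X) = X + X²
z*R(-15) = -(-4515)*(1 - 15) = -(-4515)*(-14) = -301*210 = -63210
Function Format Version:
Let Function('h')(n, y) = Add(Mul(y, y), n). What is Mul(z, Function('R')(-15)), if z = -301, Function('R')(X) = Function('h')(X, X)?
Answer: -63210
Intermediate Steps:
Function('h')(n, y) = Add(n, Pow(y, 2)) (Function('h')(n, y) = Add(Pow(y, 2), n) = Add(n, Pow(y, 2)))
Function('R')(X) = Add(X, Pow(X, 2))
Mul(z, Function('R')(-15)) = Mul(-301, Mul(-15, Add(1, -15))) = Mul(-301, Mul(-15, -14)) = Mul(-301, 210) = -63210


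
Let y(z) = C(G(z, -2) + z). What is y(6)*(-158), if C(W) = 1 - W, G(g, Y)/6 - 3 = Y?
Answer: 1738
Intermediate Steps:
G(g, Y) = 18 + 6*Y
y(z) = -5 - z (y(z) = 1 - ((18 + 6*(-2)) + z) = 1 - ((18 - 12) + z) = 1 - (6 + z) = 1 + (-6 - z) = -5 - z)
y(6)*(-158) = (-5 - 1*6)*(-158) = (-5 - 6)*(-158) = -11*(-158) = 1738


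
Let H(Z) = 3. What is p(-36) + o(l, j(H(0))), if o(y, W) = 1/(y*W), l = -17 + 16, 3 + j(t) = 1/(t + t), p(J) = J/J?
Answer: 23/17 ≈ 1.3529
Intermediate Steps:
p(J) = 1
j(t) = -3 + 1/(2*t) (j(t) = -3 + 1/(t + t) = -3 + 1/(2*t))
l = -1
o(y, W) = 1/(W*y)
p(-36) + o(l, j(H(0))) = 1 + 1/(-3 + (½)/3*(-1)) = 1 - 1/(-3 + (½)*(⅓)) = 1 - 1/(-3 + ⅙) = 1 - 1/(-17/6) = 1 - 6/17*(-1) = 1 + 6/17 = 23/17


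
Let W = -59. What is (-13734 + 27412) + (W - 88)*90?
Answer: 448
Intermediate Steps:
(-13734 + 27412) + (W - 88)*90 = (-13734 + 27412) + (-59 - 88)*90 = 13678 - 147*90 = 13678 - 13230 = 448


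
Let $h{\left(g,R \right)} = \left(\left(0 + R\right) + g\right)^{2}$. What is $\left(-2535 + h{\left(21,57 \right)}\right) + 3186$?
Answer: $6735$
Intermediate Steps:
$h{\left(g,R \right)} = \left(R + g\right)^{2}$
$\left(-2535 + h{\left(21,57 \right)}\right) + 3186 = \left(-2535 + \left(57 + 21\right)^{2}\right) + 3186 = \left(-2535 + 78^{2}\right) + 3186 = \left(-2535 + 6084\right) + 3186 = 3549 + 3186 = 6735$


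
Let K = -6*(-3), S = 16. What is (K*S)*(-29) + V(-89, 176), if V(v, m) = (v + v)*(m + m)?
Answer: -71008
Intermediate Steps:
V(v, m) = 4*m*v (V(v, m) = (2*v)*(2*m) = 4*m*v)
K = 18
(K*S)*(-29) + V(-89, 176) = (18*16)*(-29) + 4*176*(-89) = 288*(-29) - 62656 = -8352 - 62656 = -71008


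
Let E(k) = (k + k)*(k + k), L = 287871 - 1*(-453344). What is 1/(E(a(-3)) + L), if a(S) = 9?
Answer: 1/741539 ≈ 1.3485e-6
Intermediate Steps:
L = 741215 (L = 287871 + 453344 = 741215)
E(k) = 4*k² (E(k) = (2*k)*(2*k) = 4*k²)
1/(E(a(-3)) + L) = 1/(4*9² + 741215) = 1/(4*81 + 741215) = 1/(324 + 741215) = 1/741539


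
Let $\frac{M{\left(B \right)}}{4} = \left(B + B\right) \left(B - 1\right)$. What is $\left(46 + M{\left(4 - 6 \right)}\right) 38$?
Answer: $3572$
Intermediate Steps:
$M{\left(B \right)} = 8 B \left(-1 + B\right)$ ($M{\left(B \right)} = 4 \left(B + B\right) \left(B - 1\right) = 4 \cdot 2 B \left(-1 + B\right) = 8 B \left(-1 + B\right)$)
$\left(46 + M{\left(4 - 6 \right)}\right) 38 = \left(46 + 8 \left(4 - 6\right) \left(-1 + \left(4 - 6\right)\right)\right) 38 = \left(46 + 8 \left(-2\right) \left(-1 - 2\right)\right) 38 = \left(46 + 8 \left(-2\right) \left(-3\right)\right) 38 = \left(46 + 48\right) 38 = 94 \cdot 38 = 3572$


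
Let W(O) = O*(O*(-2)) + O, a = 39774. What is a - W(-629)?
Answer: 831685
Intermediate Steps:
W(O) = O - 2*O**2 (W(O) = O*(-2*O) + O = -2*O**2 + O = O - 2*O**2)
a - W(-629) = 39774 - (-629)*(1 - 2*(-629)) = 39774 - (-629)*(1 + 1258) = 39774 - (-629)*1259 = 39774 - 1*(-791911) = 39774 + 791911 = 831685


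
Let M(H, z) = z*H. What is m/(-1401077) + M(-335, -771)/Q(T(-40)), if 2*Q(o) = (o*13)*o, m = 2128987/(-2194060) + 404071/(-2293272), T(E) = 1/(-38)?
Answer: 1314626718987814891339227403/22911284232825211080 ≈ 5.7379e+7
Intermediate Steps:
M(H, z) = H*z
T(E) = -1/38
m = -1442225573431/1257894091080 (m = 2128987*(-1/2194060) + 404071*(-1/2293272) = -2128987/2194060 - 404071/2293272 = -1442225573431/1257894091080 ≈ -1.1465)
Q(o) = 13*o²/2 (Q(o) = ((o*13)*o)/2 = ((13*o)*o)/2 = (13*o²)/2 = 13*o²/2)
m/(-1401077) + M(-335, -771)/Q(T(-40)) = -1442225573431/1257894091080/(-1401077) + (-335*(-771))/((13*(-1/38)²/2)) = -1442225573431/1257894091080*(-1/1401077) + 258285/(((13/2)*(1/1444))) = 1442225573431/1762406479448093160 + 258285/(13/2888) = 1442225573431/1762406479448093160 + 258285*(2888/13) = 1442225573431/1762406479448093160 + 745927080/13 = 1314626718987814891339227403/22911284232825211080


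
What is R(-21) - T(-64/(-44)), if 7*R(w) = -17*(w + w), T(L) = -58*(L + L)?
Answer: 2978/11 ≈ 270.73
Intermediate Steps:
T(L) = -116*L
R(w) = -34*w/7 (R(w) = (-17*(w + w))/7 = (-34*w)/7 = -34*w/7)
R(-21) - T(-64/(-44)) = -34/7*(-21) - (-116)*(-64/(-44)) = 102 - (-116)*(-64*(-1/44)) = 102 - (-116)*16/11 = 102 - 1*(-1856/11) = 102 + 1856/11 = 2978/11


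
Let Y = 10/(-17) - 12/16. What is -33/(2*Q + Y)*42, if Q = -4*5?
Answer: 31416/937 ≈ 33.528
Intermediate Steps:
Q = -20
Y = -91/68 (Y = 10*(-1/17) - 12*1/16 = -10/17 - 3/4 = -91/68 ≈ -1.3382)
-33/(2*Q + Y)*42 = -33/(2*(-20) - 91/68)*42 = -33/(-40 - 91/68)*42 = -33/(-2811/68)*42 = -33*(-68/2811)*42 = (748/937)*42 = 31416/937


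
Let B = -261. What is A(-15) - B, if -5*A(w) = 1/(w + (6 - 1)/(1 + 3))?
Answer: 71779/275 ≈ 261.01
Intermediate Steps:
A(w) = -1/(5*(5/4 + w)) (A(w) = -1/(5*(w + (6 - 1)/(1 + 3))) = -1/(5*(w + 5/4)) = -1/(5*(5/4 + w)))
A(-15) - B = -4/(25 + 20*(-15)) - 1*(-261) = -4/(25 - 300) + 261 = -4/(-275) + 261 = -4*(-1/275) + 261 = 4/275 + 261 = 71779/275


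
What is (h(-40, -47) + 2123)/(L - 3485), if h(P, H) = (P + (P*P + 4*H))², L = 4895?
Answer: 628169/470 ≈ 1336.5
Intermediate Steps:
h(P, H) = (P + P² + 4*H)² (h(P, H) = (P + (P² + 4*H))² = (P + P² + 4*H)²)
(h(-40, -47) + 2123)/(L - 3485) = ((-40 + (-40)² + 4*(-47))² + 2123)/(4895 - 3485) = ((-40 + 1600 - 188)² + 2123)/1410 = (1372² + 2123)*(1/1410) = (1882384 + 2123)*(1/1410) = 1884507*(1/1410) = 628169/470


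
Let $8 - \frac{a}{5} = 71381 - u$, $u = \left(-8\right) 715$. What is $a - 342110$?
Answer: $-727575$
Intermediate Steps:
$u = -5720$
$a = -385465$ ($a = 40 - 5 \left(71381 - -5720\right) = 40 - 5 \left(71381 + 5720\right) = 40 - 385505 = -385465$)
$a - 342110 = -385465 - 342110 = -727575$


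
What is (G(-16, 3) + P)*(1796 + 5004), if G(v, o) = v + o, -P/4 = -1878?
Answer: 50993200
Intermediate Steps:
P = 7512 (P = -4*(-1878) = 7512)
G(v, o) = o + v
(G(-16, 3) + P)*(1796 + 5004) = ((3 - 16) + 7512)*(1796 + 5004) = (-13 + 7512)*6800 = 7499*6800 = 50993200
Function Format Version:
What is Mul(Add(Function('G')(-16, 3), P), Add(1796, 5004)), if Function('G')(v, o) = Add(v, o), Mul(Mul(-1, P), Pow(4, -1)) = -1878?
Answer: 50993200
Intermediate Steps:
P = 7512 (P = Mul(-4, -1878) = 7512)
Function('G')(v, o) = Add(o, v)
Mul(Add(Function('G')(-16, 3), P), Add(1796, 5004)) = Mul(Add(Add(3, -16), 7512), Add(1796, 5004)) = Mul(Add(-13, 7512), 6800) = Mul(7499, 6800) = 50993200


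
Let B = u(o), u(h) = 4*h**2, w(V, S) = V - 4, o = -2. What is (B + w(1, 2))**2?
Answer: 169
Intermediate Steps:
w(V, S) = -4 + V
B = 16 (B = 4*(-2)**2 = 4*4 = 16)
(B + w(1, 2))**2 = (16 + (-4 + 1))**2 = (16 - 3)**2 = 13**2 = 169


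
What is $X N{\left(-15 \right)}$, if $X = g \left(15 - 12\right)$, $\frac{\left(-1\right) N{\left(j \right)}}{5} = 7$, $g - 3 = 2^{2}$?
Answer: $-735$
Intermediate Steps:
$g = 7$ ($g = 3 + 2^{2} = 3 + 4 = 7$)
$N{\left(j \right)} = -35$ ($N{\left(j \right)} = \left(-5\right) 7 = -35$)
$X = 21$ ($X = 7 \left(15 - 12\right) = 7 \cdot 3 = 21$)
$X N{\left(-15 \right)} = 21 \left(-35\right) = -735$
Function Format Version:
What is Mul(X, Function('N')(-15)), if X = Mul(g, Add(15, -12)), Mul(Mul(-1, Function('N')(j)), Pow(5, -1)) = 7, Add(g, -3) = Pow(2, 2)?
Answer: -735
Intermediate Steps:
g = 7 (g = Add(3, Pow(2, 2)) = Add(3, 4) = 7)
Function('N')(j) = -35 (Function('N')(j) = Mul(-5, 7) = -35)
X = 21 (X = Mul(7, Add(15, -12)) = Mul(7, 3) = 21)
Mul(X, Function('N')(-15)) = Mul(21, -35) = -735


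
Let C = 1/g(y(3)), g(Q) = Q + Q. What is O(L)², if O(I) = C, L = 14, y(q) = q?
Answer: 1/36 ≈ 0.027778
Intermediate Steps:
g(Q) = 2*Q
C = ⅙ (C = 1/(2*3) = 1/6 = ⅙ ≈ 0.16667)
O(I) = ⅙
O(L)² = (⅙)² = 1/36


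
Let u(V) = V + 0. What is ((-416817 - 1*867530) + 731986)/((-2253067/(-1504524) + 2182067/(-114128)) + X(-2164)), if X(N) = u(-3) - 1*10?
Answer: 3387320593624464/187787222731 ≈ 18038.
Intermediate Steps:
u(V) = V
X(N) = -13 (X(N) = -3 - 1*10 = -3 - 10 = -13)
((-416817 - 1*867530) + 731986)/((-2253067/(-1504524) + 2182067/(-114128)) + X(-2164)) = ((-416817 - 1*867530) + 731986)/((-2253067/(-1504524) + 2182067/(-114128)) - 13) = ((-416817 - 867530) + 731986)/((-2253067*(-1/1504524) + 2182067*(-1/114128)) - 13) = (-1284347 + 731986)/((2253067/1504524 - 2182067/114128) - 13) = -552361/(-108065505019/6132439824 - 13) = -552361/(-187787222731/6132439824) = -552361*(-6132439824/187787222731) = 3387320593624464/187787222731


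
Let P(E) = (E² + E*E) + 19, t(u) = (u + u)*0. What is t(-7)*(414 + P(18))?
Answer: 0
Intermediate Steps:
t(u) = 0 (t(u) = (2*u)*0 = 0)
P(E) = 19 + 2*E² (P(E) = (E² + E²) + 19 = 2*E² + 19 = 19 + 2*E²)
t(-7)*(414 + P(18)) = 0*(414 + (19 + 2*18²)) = 0*(414 + (19 + 2*324)) = 0*(414 + (19 + 648)) = 0*(414 + 667) = 0*1081 = 0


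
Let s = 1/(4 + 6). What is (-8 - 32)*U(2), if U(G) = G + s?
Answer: -84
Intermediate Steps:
s = ⅒ (s = 1/10 = ⅒ ≈ 0.10000)
U(G) = ⅒ + G (U(G) = G + ⅒ = ⅒ + G)
(-8 - 32)*U(2) = (-8 - 32)*(⅒ + 2) = -40*21/10 = -84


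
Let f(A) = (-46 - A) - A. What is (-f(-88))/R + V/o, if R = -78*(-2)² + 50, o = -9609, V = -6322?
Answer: 1452767/1258779 ≈ 1.1541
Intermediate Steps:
f(A) = -46 - 2*A
R = -262 (R = -78*4 + 50 = -312 + 50 = -262)
(-f(-88))/R + V/o = -(-46 - 2*(-88))/(-262) - 6322/(-9609) = -(-46 + 176)*(-1/262) - 6322*(-1/9609) = -1*130*(-1/262) + 6322/9609 = -130*(-1/262) + 6322/9609 = 65/131 + 6322/9609 = 1452767/1258779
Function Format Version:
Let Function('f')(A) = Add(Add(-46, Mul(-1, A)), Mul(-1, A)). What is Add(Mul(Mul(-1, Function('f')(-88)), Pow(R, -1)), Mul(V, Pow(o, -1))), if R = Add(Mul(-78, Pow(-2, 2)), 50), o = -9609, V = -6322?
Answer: Rational(1452767, 1258779) ≈ 1.1541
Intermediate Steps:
Function('f')(A) = Add(-46, Mul(-2, A))
R = -262 (R = Add(Mul(-78, 4), 50) = Add(-312, 50) = -262)
Add(Mul(Mul(-1, Function('f')(-88)), Pow(R, -1)), Mul(V, Pow(o, -1))) = Add(Mul(Mul(-1, Add(-46, Mul(-2, -88))), Pow(-262, -1)), Mul(-6322, Pow(-9609, -1))) = Add(Mul(Mul(-1, Add(-46, 176)), Rational(-1, 262)), Mul(-6322, Rational(-1, 9609))) = Add(Mul(Mul(-1, 130), Rational(-1, 262)), Rational(6322, 9609)) = Add(Mul(-130, Rational(-1, 262)), Rational(6322, 9609)) = Add(Rational(65, 131), Rational(6322, 9609)) = Rational(1452767, 1258779)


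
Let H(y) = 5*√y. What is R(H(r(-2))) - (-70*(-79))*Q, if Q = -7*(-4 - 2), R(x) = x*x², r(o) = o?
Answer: -232260 - 250*I*√2 ≈ -2.3226e+5 - 353.55*I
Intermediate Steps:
R(x) = x³
Q = 42 (Q = -7*(-6) = 42)
R(H(r(-2))) - (-70*(-79))*Q = (5*√(-2))³ - (-70*(-79))*42 = (5*(I*√2))³ - 5530*42 = (5*I*√2)³ - 1*232260 = -250*I*√2 - 232260 = -232260 - 250*I*√2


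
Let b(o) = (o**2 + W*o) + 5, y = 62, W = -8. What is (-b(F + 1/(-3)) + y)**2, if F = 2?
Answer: 369664/81 ≈ 4563.8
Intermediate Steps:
b(o) = 5 + o**2 - 8*o (b(o) = (o**2 - 8*o) + 5 = 5 + o**2 - 8*o)
(-b(F + 1/(-3)) + y)**2 = (-(5 + (2 + 1/(-3))**2 - 8*(2 + 1/(-3))) + 62)**2 = (-(5 + (2 - 1/3)**2 - 8*(2 - 1/3)) + 62)**2 = (-(5 + (5/3)**2 - 8*5/3) + 62)**2 = (-(5 + 25/9 - 40/3) + 62)**2 = (-1*(-50/9) + 62)**2 = (50/9 + 62)**2 = (608/9)**2 = 369664/81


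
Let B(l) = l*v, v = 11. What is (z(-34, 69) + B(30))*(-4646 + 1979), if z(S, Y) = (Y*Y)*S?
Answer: 430837848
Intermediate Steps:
B(l) = 11*l (B(l) = l*11 = 11*l)
z(S, Y) = S*Y² (z(S, Y) = Y²*S = S*Y²)
(z(-34, 69) + B(30))*(-4646 + 1979) = (-34*69² + 11*30)*(-4646 + 1979) = (-34*4761 + 330)*(-2667) = (-161874 + 330)*(-2667) = -161544*(-2667) = 430837848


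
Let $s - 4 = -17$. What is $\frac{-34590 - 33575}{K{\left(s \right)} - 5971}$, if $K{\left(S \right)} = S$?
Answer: $\frac{68165}{5984} \approx 11.391$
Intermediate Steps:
$s = -13$ ($s = 4 - 17 = -13$)
$\frac{-34590 - 33575}{K{\left(s \right)} - 5971} = \frac{-34590 - 33575}{-13 - 5971} = - \frac{68165}{-5984} = \left(-68165\right) \left(- \frac{1}{5984}\right) = \frac{68165}{5984}$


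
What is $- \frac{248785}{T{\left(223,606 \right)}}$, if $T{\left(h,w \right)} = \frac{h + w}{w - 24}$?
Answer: $- \frac{144792870}{829} \approx -1.7466 \cdot 10^{5}$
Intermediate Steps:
$T{\left(h,w \right)} = \frac{h + w}{-24 + w}$
$- \frac{248785}{T{\left(223,606 \right)}} = - \frac{248785}{\frac{1}{-24 + 606} \left(223 + 606\right)} = - \frac{248785}{\frac{1}{582} \cdot 829} = - \frac{248785}{\frac{829}{582}} = \left(-248785\right) \frac{582}{829} = - \frac{144792870}{829}$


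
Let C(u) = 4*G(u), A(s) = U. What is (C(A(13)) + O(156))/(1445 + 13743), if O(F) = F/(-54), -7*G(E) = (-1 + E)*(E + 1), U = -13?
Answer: -445/68346 ≈ -0.0065110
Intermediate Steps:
G(E) = -(1 + E)*(-1 + E)/7 (G(E) = -(-1 + E)*(E + 1)/7 = -(-1 + E)*(1 + E)/7 = -(1 + E)*(-1 + E)/7)
A(s) = -13
O(F) = -F/54 (O(F) = F*(-1/54) = -F/54)
C(u) = 4/7 - 4*u²/7 (C(u) = 4*(⅐ - u²/7) = 4/7 - 4*u²/7)
(C(A(13)) + O(156))/(1445 + 13743) = ((4/7 - 4/7*(-13)²) - 1/54*156)/(1445 + 13743) = ((4/7 - 4/7*169) - 26/9)/15188 = ((4/7 - 676/7) - 26/9)*(1/15188) = (-96 - 26/9)*(1/15188) = -890/9*1/15188 = -445/68346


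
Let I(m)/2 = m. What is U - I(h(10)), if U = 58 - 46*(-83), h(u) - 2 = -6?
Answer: 3884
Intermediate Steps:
h(u) = -4 (h(u) = 2 - 6 = -4)
U = 3876 (U = 58 + 3818 = 3876)
I(m) = 2*m
U - I(h(10)) = 3876 - 2*(-4) = 3876 - 1*(-8) = 3876 + 8 = 3884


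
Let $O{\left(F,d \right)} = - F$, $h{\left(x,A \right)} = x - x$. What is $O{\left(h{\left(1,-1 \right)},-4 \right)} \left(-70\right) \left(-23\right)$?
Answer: $0$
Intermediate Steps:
$h{\left(x,A \right)} = 0$
$O{\left(h{\left(1,-1 \right)},-4 \right)} \left(-70\right) \left(-23\right) = \left(-1\right) 0 \left(-70\right) \left(-23\right) = 0 \left(-70\right) \left(-23\right) = 0 \left(-23\right) = 0$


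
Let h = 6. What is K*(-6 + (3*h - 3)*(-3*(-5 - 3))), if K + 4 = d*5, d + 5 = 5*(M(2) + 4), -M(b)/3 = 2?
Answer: -27966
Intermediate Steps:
M(b) = -6 (M(b) = -3*2 = -6)
d = -15 (d = -5 + 5*(-6 + 4) = -5 + 5*(-2) = -5 - 10 = -15)
K = -79 (K = -4 - 15*5 = -4 - 75 = -79)
K*(-6 + (3*h - 3)*(-3*(-5 - 3))) = -79*(-6 + (3*6 - 3)*(-3*(-5 - 3))) = -79*(-6 + (18 - 3)*(-3*(-8))) = -79*(-6 + 15*24) = -79*(-6 + 360) = -79*354 = -27966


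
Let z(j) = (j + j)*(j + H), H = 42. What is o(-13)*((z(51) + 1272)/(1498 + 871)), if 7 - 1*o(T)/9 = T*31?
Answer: 39697020/2369 ≈ 16757.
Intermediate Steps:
o(T) = 63 - 279*T (o(T) = 63 - 9*T*31 = 63 - 279*T)
z(j) = 2*j*(42 + j) (z(j) = (j + j)*(j + 42) = (2*j)*(42 + j) = 2*j*(42 + j))
o(-13)*((z(51) + 1272)/(1498 + 871)) = (63 - 279*(-13))*((2*51*(42 + 51) + 1272)/(1498 + 871)) = (63 + 3627)*((2*51*93 + 1272)/2369) = 3690*((9486 + 1272)*(1/2369)) = 3690*(10758*(1/2369)) = 3690*(10758/2369) = 39697020/2369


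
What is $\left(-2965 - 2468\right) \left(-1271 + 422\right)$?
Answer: $4612617$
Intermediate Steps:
$\left(-2965 - 2468\right) \left(-1271 + 422\right) = \left(-5433\right) \left(-849\right) = 4612617$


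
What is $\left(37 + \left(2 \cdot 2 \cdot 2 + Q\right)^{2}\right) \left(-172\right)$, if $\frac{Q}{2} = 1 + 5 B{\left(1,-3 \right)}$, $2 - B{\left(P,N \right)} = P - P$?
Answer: $-161164$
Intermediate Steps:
$B{\left(P,N \right)} = 2$ ($B{\left(P,N \right)} = 2 - \left(P - P\right) = 2 - 0 = 2 + 0 = 2$)
$Q = 22$ ($Q = 2 \left(1 + 5 \cdot 2\right) = 2 \left(1 + 10\right) = 2 \cdot 11 = 22$)
$\left(37 + \left(2 \cdot 2 \cdot 2 + Q\right)^{2}\right) \left(-172\right) = \left(37 + \left(2 \cdot 2 \cdot 2 + 22\right)^{2}\right) \left(-172\right) = \left(37 + \left(4 \cdot 2 + 22\right)^{2}\right) \left(-172\right) = \left(37 + \left(8 + 22\right)^{2}\right) \left(-172\right) = \left(37 + 30^{2}\right) \left(-172\right) = \left(37 + 900\right) \left(-172\right) = 937 \left(-172\right) = -161164$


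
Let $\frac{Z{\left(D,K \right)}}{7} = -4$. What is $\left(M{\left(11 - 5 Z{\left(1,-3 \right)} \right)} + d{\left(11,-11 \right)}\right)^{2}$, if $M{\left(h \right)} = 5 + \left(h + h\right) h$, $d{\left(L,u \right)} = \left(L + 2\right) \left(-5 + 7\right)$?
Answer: $2082370689$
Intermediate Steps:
$d{\left(L,u \right)} = 4 + 2 L$ ($d{\left(L,u \right)} = \left(2 + L\right) 2 = 4 + 2 L$)
$Z{\left(D,K \right)} = -28$ ($Z{\left(D,K \right)} = 7 \left(-4\right) = -28$)
$M{\left(h \right)} = 5 + 2 h^{2}$ ($M{\left(h \right)} = 5 + 2 h h = 5 + 2 h^{2}$)
$\left(M{\left(11 - 5 Z{\left(1,-3 \right)} \right)} + d{\left(11,-11 \right)}\right)^{2} = \left(\left(5 + 2 \left(11 - -140\right)^{2}\right) + \left(4 + 2 \cdot 11\right)\right)^{2} = \left(\left(5 + 2 \left(11 + 140\right)^{2}\right) + \left(4 + 22\right)\right)^{2} = \left(\left(5 + 2 \cdot 151^{2}\right) + 26\right)^{2} = \left(\left(5 + 2 \cdot 22801\right) + 26\right)^{2} = \left(\left(5 + 45602\right) + 26\right)^{2} = \left(45607 + 26\right)^{2} = 45633^{2} = 2082370689$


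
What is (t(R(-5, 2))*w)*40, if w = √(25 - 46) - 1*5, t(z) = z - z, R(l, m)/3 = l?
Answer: 0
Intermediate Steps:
R(l, m) = 3*l
t(z) = 0
w = -5 + I*√21 (w = √(-21) - 5 = I*√21 - 5 = -5 + I*√21 ≈ -5.0 + 4.5826*I)
(t(R(-5, 2))*w)*40 = (0*(-5 + I*√21))*40 = 0*40 = 0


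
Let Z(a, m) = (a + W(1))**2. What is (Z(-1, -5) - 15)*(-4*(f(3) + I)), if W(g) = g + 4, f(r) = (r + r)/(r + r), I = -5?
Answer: 16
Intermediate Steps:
f(r) = 1 (f(r) = (2*r)/((2*r)) = (2*r)*(1/(2*r)) = 1)
W(g) = 4 + g
Z(a, m) = (5 + a)**2 (Z(a, m) = (a + (4 + 1))**2 = (a + 5)**2 = (5 + a)**2)
(Z(-1, -5) - 15)*(-4*(f(3) + I)) = ((5 - 1)**2 - 15)*(-4*(1 - 5)) = (4**2 - 15)*(-4*(-4)) = (16 - 15)*16 = 1*16 = 16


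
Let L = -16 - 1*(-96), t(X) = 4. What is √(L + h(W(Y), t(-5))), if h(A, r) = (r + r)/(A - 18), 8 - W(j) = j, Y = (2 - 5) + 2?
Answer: 2*√178/3 ≈ 8.8944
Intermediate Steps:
Y = -1 (Y = -3 + 2 = -1)
W(j) = 8 - j
L = 80 (L = -16 + 96 = 80)
h(A, r) = 2*r/(-18 + A) (h(A, r) = (2*r)/(-18 + A) = 2*r/(-18 + A))
√(L + h(W(Y), t(-5))) = √(80 + 2*4/(-18 + (8 - 1*(-1)))) = √(80 + 2*4/(-18 + (8 + 1))) = √(80 + 2*4/(-18 + 9)) = √(80 + 2*4/(-9)) = √(80 + 2*4*(-⅑)) = √(80 - 8/9) = √(712/9) = 2*√178/3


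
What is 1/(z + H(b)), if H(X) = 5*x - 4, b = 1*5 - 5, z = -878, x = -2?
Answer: -1/892 ≈ -0.0011211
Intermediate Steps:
b = 0 (b = 5 - 5 = 0)
H(X) = -14 (H(X) = 5*(-2) - 4 = -10 - 4 = -14)
1/(z + H(b)) = 1/(-878 - 14) = 1/(-892) = -1/892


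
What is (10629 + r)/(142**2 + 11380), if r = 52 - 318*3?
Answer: 9727/31544 ≈ 0.30836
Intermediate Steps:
r = -902 (r = 52 - 53*18 = 52 - 954 = -902)
(10629 + r)/(142**2 + 11380) = (10629 - 902)/(142**2 + 11380) = 9727/(20164 + 11380) = 9727/31544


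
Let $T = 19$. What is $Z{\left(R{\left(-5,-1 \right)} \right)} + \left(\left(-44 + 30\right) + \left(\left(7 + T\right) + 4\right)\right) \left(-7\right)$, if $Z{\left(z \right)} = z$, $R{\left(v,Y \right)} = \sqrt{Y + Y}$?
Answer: $-112 + i \sqrt{2} \approx -112.0 + 1.4142 i$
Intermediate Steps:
$R{\left(v,Y \right)} = \sqrt{2} \sqrt{Y}$ ($R{\left(v,Y \right)} = \sqrt{2 Y} = \sqrt{2} \sqrt{Y}$)
$Z{\left(R{\left(-5,-1 \right)} \right)} + \left(\left(-44 + 30\right) + \left(\left(7 + T\right) + 4\right)\right) \left(-7\right) = \sqrt{2} \sqrt{-1} + \left(\left(-44 + 30\right) + \left(\left(7 + 19\right) + 4\right)\right) \left(-7\right) = \sqrt{2} i + \left(-14 + \left(26 + 4\right)\right) \left(-7\right) = i \sqrt{2} + \left(-14 + 30\right) \left(-7\right) = i \sqrt{2} + 16 \left(-7\right) = i \sqrt{2} - 112 = -112 + i \sqrt{2}$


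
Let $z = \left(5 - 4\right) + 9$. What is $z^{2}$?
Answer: $100$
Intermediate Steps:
$z = 10$ ($z = 1 + 9 = 10$)
$z^{2} = 10^{2} = 100$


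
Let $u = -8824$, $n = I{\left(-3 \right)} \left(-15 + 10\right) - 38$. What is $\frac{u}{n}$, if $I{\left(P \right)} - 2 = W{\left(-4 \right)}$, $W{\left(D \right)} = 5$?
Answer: $\frac{8824}{73} \approx 120.88$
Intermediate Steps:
$I{\left(P \right)} = 7$ ($I{\left(P \right)} = 2 + 5 = 7$)
$n = -73$ ($n = 7 \left(-15 + 10\right) - 38 = 7 \left(-5\right) - 38 = -35 - 38 = -73$)
$\frac{u}{n} = - \frac{8824}{-73} = \left(-8824\right) \left(- \frac{1}{73}\right) = \frac{8824}{73}$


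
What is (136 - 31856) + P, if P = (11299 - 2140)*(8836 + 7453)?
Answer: 149159231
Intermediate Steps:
P = 149190951 (P = 9159*16289 = 149190951)
(136 - 31856) + P = (136 - 31856) + 149190951 = -31720 + 149190951 = 149159231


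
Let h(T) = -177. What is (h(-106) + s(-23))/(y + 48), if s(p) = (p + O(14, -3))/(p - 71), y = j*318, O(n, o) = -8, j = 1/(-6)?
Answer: 16607/470 ≈ 35.334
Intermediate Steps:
j = -1/6 ≈ -0.16667
y = -53 (y = -1/6*318 = -53)
s(p) = (-8 + p)/(-71 + p) (s(p) = (p - 8)/(p - 71) = (-8 + p)/(-71 + p))
(h(-106) + s(-23))/(y + 48) = (-177 + (-8 - 23)/(-71 - 23))/(-53 + 48) = (-177 - 31/(-94))/(-5) = (-177 - 1/94*(-31))*(-1/5) = (-177 + 31/94)*(-1/5) = -16607/94*(-1/5) = 16607/470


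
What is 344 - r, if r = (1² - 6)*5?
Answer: 369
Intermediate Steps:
r = -25 (r = (1 - 6)*5 = -5*5 = -25)
344 - r = 344 - 1*(-25) = 344 + 25 = 369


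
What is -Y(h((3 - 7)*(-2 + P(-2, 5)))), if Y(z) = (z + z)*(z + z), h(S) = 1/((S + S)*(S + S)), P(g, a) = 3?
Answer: -1/1024 ≈ -0.00097656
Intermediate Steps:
h(S) = 1/(4*S**2) (h(S) = 1/((2*S)*(2*S)) = 1/(4*S**2))
Y(z) = 4*z**2 (Y(z) = (2*z)*(2*z) = 4*z**2)
-Y(h((3 - 7)*(-2 + P(-2, 5)))) = -4*(1/(4*((3 - 7)*(-2 + 3))**2))**2 = -4*(1/(4*(-4*1)**2))**2 = -4*((1/4)/(-4)**2)**2 = -4*((1/4)*(1/16))**2 = -4*(1/64)**2 = -4/4096 = -1*1/1024 = -1/1024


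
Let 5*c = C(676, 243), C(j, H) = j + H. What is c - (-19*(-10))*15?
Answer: -13331/5 ≈ -2666.2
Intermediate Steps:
C(j, H) = H + j
c = 919/5 (c = (243 + 676)/5 = (1/5)*919 = 919/5 ≈ 183.80)
c - (-19*(-10))*15 = 919/5 - (-19*(-10))*15 = 919/5 - 190*15 = 919/5 - 1*2850 = 919/5 - 2850 = -13331/5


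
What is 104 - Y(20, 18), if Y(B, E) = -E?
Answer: 122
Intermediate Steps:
104 - Y(20, 18) = 104 - (-1)*18 = 104 - 1*(-18) = 104 + 18 = 122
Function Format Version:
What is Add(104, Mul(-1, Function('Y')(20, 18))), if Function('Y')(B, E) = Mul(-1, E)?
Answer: 122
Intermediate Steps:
Add(104, Mul(-1, Function('Y')(20, 18))) = Add(104, Mul(-1, Mul(-1, 18))) = Add(104, Mul(-1, -18)) = Add(104, 18) = 122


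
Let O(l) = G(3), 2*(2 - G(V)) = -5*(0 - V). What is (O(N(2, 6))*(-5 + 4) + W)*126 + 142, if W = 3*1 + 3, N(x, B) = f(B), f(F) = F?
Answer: 1591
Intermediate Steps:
G(V) = 2 - 5*V/2 (G(V) = 2 - (-5)*(0 - V)/2 = 2 - (-5)*(-V)/2 = 2 - 5*V/2)
N(x, B) = B
O(l) = -11/2 (O(l) = 2 - 5/2*3 = 2 - 15/2 = -11/2)
W = 6 (W = 3 + 3 = 6)
(O(N(2, 6))*(-5 + 4) + W)*126 + 142 = (-11*(-5 + 4)/2 + 6)*126 + 142 = (-11/2*(-1) + 6)*126 + 142 = (11/2 + 6)*126 + 142 = (23/2)*126 + 142 = 1449 + 142 = 1591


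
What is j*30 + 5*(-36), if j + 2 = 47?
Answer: 1170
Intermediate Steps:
j = 45 (j = -2 + 47 = 45)
j*30 + 5*(-36) = 45*30 + 5*(-36) = 1350 - 180 = 1170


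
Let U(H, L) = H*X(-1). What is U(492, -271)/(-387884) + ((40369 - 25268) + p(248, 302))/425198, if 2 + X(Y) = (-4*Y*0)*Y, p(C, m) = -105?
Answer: 779387912/20615937629 ≈ 0.037805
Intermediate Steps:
X(Y) = -2 (X(Y) = -2 + (-4*Y*0)*Y = -2 + 0*Y = -2 + 0 = -2)
U(H, L) = -2*H (U(H, L) = H*(-2) = -2*H)
U(492, -271)/(-387884) + ((40369 - 25268) + p(248, 302))/425198 = -2*492/(-387884) + ((40369 - 25268) - 105)/425198 = -984*(-1/387884) + (15101 - 105)*(1/425198) = 246/96971 + 14996*(1/425198) = 246/96971 + 7498/212599 = 779387912/20615937629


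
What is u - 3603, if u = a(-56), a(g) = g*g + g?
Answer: -523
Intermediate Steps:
a(g) = g + g² (a(g) = g² + g = g + g²)
u = 3080 (u = -56*(1 - 56) = -56*(-55) = 3080)
u - 3603 = 3080 - 3603 = -523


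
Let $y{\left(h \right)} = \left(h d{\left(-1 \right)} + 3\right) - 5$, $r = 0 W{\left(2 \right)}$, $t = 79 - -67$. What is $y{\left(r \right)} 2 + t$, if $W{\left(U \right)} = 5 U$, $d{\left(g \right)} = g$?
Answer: $142$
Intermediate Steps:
$t = 146$ ($t = 79 + 67 = 146$)
$r = 0$ ($r = 0 \cdot 5 \cdot 2 = 0 \cdot 10 = 0$)
$y{\left(h \right)} = -2 - h$ ($y{\left(h \right)} = \left(h \left(-1\right) + 3\right) - 5 = \left(- h + 3\right) - 5 = \left(3 - h\right) - 5 = -2 - h$)
$y{\left(r \right)} 2 + t = \left(-2 - 0\right) 2 + 146 = \left(-2 + 0\right) 2 + 146 = \left(-2\right) 2 + 146 = -4 + 146 = 142$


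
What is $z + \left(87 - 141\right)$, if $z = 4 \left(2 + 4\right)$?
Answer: $-30$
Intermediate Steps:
$z = 24$ ($z = 4 \cdot 6 = 24$)
$z + \left(87 - 141\right) = 24 + \left(87 - 141\right) = 24 - 54 = -30$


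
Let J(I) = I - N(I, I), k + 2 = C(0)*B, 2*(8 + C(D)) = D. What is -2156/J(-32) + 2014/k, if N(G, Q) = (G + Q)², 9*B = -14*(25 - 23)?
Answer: 9408533/106296 ≈ 88.513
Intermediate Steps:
C(D) = -8 + D/2
B = -28/9 (B = (-14*(25 - 23))/9 = (-14*2)/9 = (⅑)*(-28) = -28/9 ≈ -3.1111)
k = 206/9 (k = -2 + (-8 + (½)*0)*(-28/9) = -2 + (-8 + 0)*(-28/9) = -2 - 8*(-28/9) = -2 + 224/9 = 206/9 ≈ 22.889)
J(I) = I - 4*I² (J(I) = I - (I + I)² = I - (2*I)² = I - 4*I²)
-2156/J(-32) + 2014/k = -2156*(-1/(32*(1 - 4*(-32)))) + 2014/(206/9) = -2156*(-1/(32*(1 + 128))) + 2014*(9/206) = -2156/((-32*129)) + 9063/103 = -2156/(-4128) + 9063/103 = -2156*(-1/4128) + 9063/103 = 539/1032 + 9063/103 = 9408533/106296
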